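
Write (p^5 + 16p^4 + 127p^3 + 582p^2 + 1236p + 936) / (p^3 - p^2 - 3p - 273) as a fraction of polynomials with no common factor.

(p^3 + 10p^2 + 28p + 24)/(p - 7)

Apply the Euclidean algorithm:
  p^5 + 16p^4 + 127p^3 + 582p^2 + 1236p + 936 = (p^2 + 17p + 147)(p^3 - p^2 - 3p - 273) + (1053p^2 + 6318p + 41067)
  p^3 - p^2 - 3p - 273 = ((1/1053)p - 7/1053)(1053p^2 + 6318p + 41067) + (0)
Last nonzero remainder: 1053p^2 + 6318p + 41067. Dividing through by 1053 gives the monic gcd p^2 + 6p + 39.
Cancel p^2 + 6p + 39 from numerator and denominator to get the reduced form.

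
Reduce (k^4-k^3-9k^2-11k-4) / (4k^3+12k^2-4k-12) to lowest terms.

By polynomial division,
  k^4-k^3-9k^2-11k-4 = ((1/4)k-1)(4k^3+12k^2-4k-12) + (4k^2-12k-16)
  4k^3+12k^2-4k-12 = (k+6)(4k^2-12k-16) + (84k+84)
  4k^2-12k-16 = ((1/21)k-4/21)(84k+84) + (0)
Last nonzero remainder: 84k+84. Dividing through by 84 gives the monic gcd k+1.
Cancel k+1 from numerator and denominator to get the reduced form.

(k^3-2k^2-7k-4)/(4k^2+8k-12)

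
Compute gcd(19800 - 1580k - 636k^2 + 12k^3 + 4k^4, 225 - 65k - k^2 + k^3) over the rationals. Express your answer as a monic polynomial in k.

-45 + 4k + k^2

Repeated division with remainder:
  4k^4 + 12k^3 - 636k^2 - 1580k + 19800 = (4k + 16)(k^3 - k^2 - 65k + 225) + (-360k^2 - 1440k + 16200)
  k^3 - k^2 - 65k + 225 = (-(1/360)k + 1/72)(-360k^2 - 1440k + 16200) + (0)
Last nonzero remainder: -360k^2 - 1440k + 16200. Dividing through by -360 gives the monic gcd k^2 + 4k - 45.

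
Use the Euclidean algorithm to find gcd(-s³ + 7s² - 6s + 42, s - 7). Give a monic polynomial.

s - 7

Repeated division with remainder:
  -s³ + 7s² - 6s + 42 = (-s² - 6)(s - 7) + (0)
The last nonzero remainder s - 7 is already monic.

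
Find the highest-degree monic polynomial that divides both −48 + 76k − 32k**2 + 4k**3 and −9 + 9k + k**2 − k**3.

3 − 4k + k**2

Repeated division with remainder:
  4k**3 − 32k**2 + 76k − 48 = (−4)(−k**3 + k**2 + 9k − 9) + (−28k**2 + 112k − 84)
  −k**3 + k**2 + 9k − 9 = ((1/28)k + 3/28)(−28k**2 + 112k − 84) + (0)
Last nonzero remainder: −28k**2 + 112k − 84. Dividing through by −28 gives the monic gcd k**2 − 4k + 3.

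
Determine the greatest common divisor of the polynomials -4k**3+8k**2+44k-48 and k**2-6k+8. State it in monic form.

k-4

By polynomial division,
  -4k**3+8k**2+44k-48 = (-4k-16)(k**2-6k+8) + (-20k+80)
  k**2-6k+8 = (-(1/20)k+1/10)(-20k+80) + (0)
Last nonzero remainder: -20k+80. Dividing through by -20 gives the monic gcd k-4.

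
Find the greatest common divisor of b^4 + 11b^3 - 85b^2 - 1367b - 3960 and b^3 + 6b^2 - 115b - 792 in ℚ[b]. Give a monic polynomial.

b^3 + 6b^2 - 115b - 792

Repeated division with remainder:
  b^4 + 11b^3 - 85b^2 - 1367b - 3960 = (b + 5)(b^3 + 6b^2 - 115b - 792) + (0)
The last nonzero remainder b^3 + 6b^2 - 115b - 792 is already monic.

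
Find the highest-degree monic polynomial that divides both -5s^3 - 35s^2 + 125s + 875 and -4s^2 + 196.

Apply the Euclidean algorithm:
  -5s^3 - 35s^2 + 125s + 875 = ((5/4)s + 35/4)(-4s^2 + 196) + (-120s - 840)
  -4s^2 + 196 = ((1/30)s - 7/30)(-120s - 840) + (0)
Last nonzero remainder: -120s - 840. Dividing through by -120 gives the monic gcd s + 7.

s + 7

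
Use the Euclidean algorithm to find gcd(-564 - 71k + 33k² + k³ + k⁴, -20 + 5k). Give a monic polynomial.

Apply the Euclidean algorithm:
  k⁴ + k³ + 33k² - 71k - 564 = ((1/5)k³ + k² + (53/5)k + 141/5)(5k - 20) + (0)
Last nonzero remainder: 5k - 20. Dividing through by 5 gives the monic gcd k - 4.

-4 + k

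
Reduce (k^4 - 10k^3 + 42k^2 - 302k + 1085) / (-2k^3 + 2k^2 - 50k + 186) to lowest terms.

(-k^2 + 12k - 35)/(2k - 6)

Apply the Euclidean algorithm:
  k^4 - 10k^3 + 42k^2 - 302k + 1085 = (-(1/2)k + 9/2)(-2k^3 + 2k^2 - 50k + 186) + (8k^2 + 16k + 248)
  -2k^3 + 2k^2 - 50k + 186 = (-(1/4)k + 3/4)(8k^2 + 16k + 248) + (0)
Last nonzero remainder: 8k^2 + 16k + 248. Dividing through by 8 gives the monic gcd k^2 + 2k + 31.
Cancel k^2 + 2k + 31 from numerator and denominator to get the reduced form.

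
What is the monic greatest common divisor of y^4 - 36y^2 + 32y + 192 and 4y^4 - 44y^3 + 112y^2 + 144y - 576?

y^2 - 2y - 8

Euclidean algorithm in ℚ[y]:
  y^4 - 36y^2 + 32y + 192 = (1/4)(4y^4 - 44y^3 + 112y^2 + 144y - 576) + (11y^3 - 64y^2 - 4y + 336)
  4y^4 - 44y^3 + 112y^2 + 144y - 576 = ((4/11)y - 228/121)(11y^3 - 64y^2 - 4y + 336) + (-(864/121)y^2 + (1728/121)y + 6912/121)
  11y^3 - 64y^2 - 4y + 336 = (-(1331/864)y + 847/144)(-(864/121)y^2 + (1728/121)y + 6912/121) + (0)
Last nonzero remainder: -(864/121)y^2 + (1728/121)y + 6912/121. Dividing through by -864/121 gives the monic gcd y^2 - 2y - 8.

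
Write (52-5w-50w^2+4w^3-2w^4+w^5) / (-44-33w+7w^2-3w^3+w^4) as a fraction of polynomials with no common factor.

(-13+11w+w^2+w^3)/(11+w^2)

Repeated division with remainder:
  w^5-2w^4+4w^3-50w^2-5w+52 = (w+1)(w^4-3w^3+7w^2-33w-44) + (-24w^2+72w+96)
  w^4-3w^3+7w^2-33w-44 = (-(1/24)w^2-11/24)(-24w^2+72w+96) + (0)
Last nonzero remainder: -24w^2+72w+96. Dividing through by -24 gives the monic gcd w^2-3w-4.
Cancel w^2-3w-4 from numerator and denominator to get the reduced form.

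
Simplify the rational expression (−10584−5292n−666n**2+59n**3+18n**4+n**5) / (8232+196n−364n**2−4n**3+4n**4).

(36+12n+n**2)/(−28+4n)

By polynomial division,
  n**5+18n**4+59n**3−666n**2−5292n−10584 = ((1/4)n+19/4)(4n**4−4n**3−364n**2+196n+8232) + (169n**3+1014n**2−8281n−49686)
  4n**4−4n**3−364n**2+196n+8232 = ((4/169)n−28/169)(169n**3+1014n**2−8281n−49686) + (0)
Last nonzero remainder: 169n**3+1014n**2−8281n−49686. Dividing through by 169 gives the monic gcd n**3+6n**2−49n−294.
Cancel n**3+6n**2−49n−294 from numerator and denominator to get the reduced form.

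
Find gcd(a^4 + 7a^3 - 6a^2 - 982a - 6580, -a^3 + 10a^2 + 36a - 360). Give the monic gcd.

Repeated division with remainder:
  a^4 + 7a^3 - 6a^2 - 982a - 6580 = (-a - 17)(-a^3 + 10a^2 + 36a - 360) + (200a^2 - 730a - 12700)
  -a^3 + 10a^2 + 36a - 360 = (-(1/200)a + 127/4000)(200a^2 - 730a - 12700) + (-(1729/400)a + 1729/40)
  200a^2 - 730a - 12700 = (-(80000/1729)a - 508000/1729)(-(1729/400)a + 1729/40) + (0)
Last nonzero remainder: -(1729/400)a + 1729/40. Dividing through by -1729/400 gives the monic gcd a - 10.

a - 10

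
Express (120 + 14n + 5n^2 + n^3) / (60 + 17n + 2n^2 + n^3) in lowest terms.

(6 + n)/(3 + n)

Apply the Euclidean algorithm:
  n^3 + 5n^2 + 14n + 120 = (n^3 + 2n^2 + 17n + 60) + (3n^2 - 3n + 60)
  n^3 + 2n^2 + 17n + 60 = ((1/3)n + 1)(3n^2 - 3n + 60) + (0)
Last nonzero remainder: 3n^2 - 3n + 60. Dividing through by 3 gives the monic gcd n^2 - n + 20.
Cancel n^2 - n + 20 from numerator and denominator to get the reduced form.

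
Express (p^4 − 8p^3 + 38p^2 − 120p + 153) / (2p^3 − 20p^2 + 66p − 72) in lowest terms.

Repeated division with remainder:
  p^4 − 8p^3 + 38p^2 − 120p + 153 = ((1/2)p + 1)(2p^3 − 20p^2 + 66p − 72) + (25p^2 − 150p + 225)
  2p^3 − 20p^2 + 66p − 72 = ((2/25)p − 8/25)(25p^2 − 150p + 225) + (0)
Last nonzero remainder: 25p^2 − 150p + 225. Dividing through by 25 gives the monic gcd p^2 − 6p + 9.
Cancel p^2 − 6p + 9 from numerator and denominator to get the reduced form.

(p^2 − 2p + 17)/(2p − 8)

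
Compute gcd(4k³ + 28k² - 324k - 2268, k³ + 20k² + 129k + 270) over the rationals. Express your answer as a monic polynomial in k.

Apply the Euclidean algorithm:
  4k³ + 28k² - 324k - 2268 = (4)(k³ + 20k² + 129k + 270) + (-52k² - 840k - 3348)
  k³ + 20k² + 129k + 270 = (-(1/52)k - 25/338)(-52k² - 840k - 3348) + ((420/169)k + 3780/169)
  -52k² - 840k - 3348 = (-(2197/105)k - 5239/35)((420/169)k + 3780/169) + (0)
Last nonzero remainder: (420/169)k + 3780/169. Dividing through by 420/169 gives the monic gcd k + 9.

k + 9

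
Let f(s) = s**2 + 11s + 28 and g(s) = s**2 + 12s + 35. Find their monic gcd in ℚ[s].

Apply the Euclidean algorithm:
  s**2 + 11s + 28 = (s**2 + 12s + 35) + (−s − 7)
  s**2 + 12s + 35 = (−s − 5)(−s − 7) + (0)
Last nonzero remainder: −s − 7. Dividing through by −1 gives the monic gcd s + 7.

s + 7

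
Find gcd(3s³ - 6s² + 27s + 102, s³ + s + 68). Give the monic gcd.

By polynomial division,
  3s³ - 6s² + 27s + 102 = (3)(s³ + s + 68) + (-6s² + 24s - 102)
  s³ + s + 68 = (-(1/6)s - 2/3)(-6s² + 24s - 102) + (0)
Last nonzero remainder: -6s² + 24s - 102. Dividing through by -6 gives the monic gcd s² - 4s + 17.

s² - 4s + 17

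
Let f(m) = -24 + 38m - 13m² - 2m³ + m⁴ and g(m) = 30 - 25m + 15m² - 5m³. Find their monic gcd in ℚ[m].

-2 + m

Euclidean algorithm in ℚ[m]:
  m⁴ - 2m³ - 13m² + 38m - 24 = (-(1/5)m - 1/5)(-5m³ + 15m² - 25m + 30) + (-15m² + 39m - 18)
  -5m³ + 15m² - 25m + 30 = ((1/3)m - 2/15)(-15m² + 39m - 18) + (-(69/5)m + 138/5)
  -15m² + 39m - 18 = ((25/23)m - 15/23)(-(69/5)m + 138/5) + (0)
Last nonzero remainder: -(69/5)m + 138/5. Dividing through by -69/5 gives the monic gcd m - 2.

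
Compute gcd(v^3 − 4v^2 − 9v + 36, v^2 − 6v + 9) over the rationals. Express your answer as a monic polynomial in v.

v − 3

Repeated division with remainder:
  v^3 − 4v^2 − 9v + 36 = (v + 2)(v^2 − 6v + 9) + (−6v + 18)
  v^2 − 6v + 9 = (−(1/6)v + 1/2)(−6v + 18) + (0)
Last nonzero remainder: −6v + 18. Dividing through by −6 gives the monic gcd v − 3.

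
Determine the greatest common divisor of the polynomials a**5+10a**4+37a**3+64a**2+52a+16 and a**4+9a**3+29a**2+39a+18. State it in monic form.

Euclidean algorithm in ℚ[a]:
  a**5+10a**4+37a**3+64a**2+52a+16 = (a+1)(a**4+9a**3+29a**2+39a+18) + (-a**3-4a**2-5a-2)
  a**4+9a**3+29a**2+39a+18 = (-a-5)(-a**3-4a**2-5a-2) + (4a**2+12a+8)
  -a**3-4a**2-5a-2 = (-(1/4)a-1/4)(4a**2+12a+8) + (0)
Last nonzero remainder: 4a**2+12a+8. Dividing through by 4 gives the monic gcd a**2+3a+2.

a**2+3a+2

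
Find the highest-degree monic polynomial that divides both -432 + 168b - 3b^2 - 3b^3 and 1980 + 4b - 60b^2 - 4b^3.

9 + b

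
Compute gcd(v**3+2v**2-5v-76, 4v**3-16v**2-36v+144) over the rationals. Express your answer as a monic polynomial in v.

Repeated division with remainder:
  v**3+2v**2-5v-76 = (1/4)(4v**3-16v**2-36v+144) + (6v**2+4v-112)
  4v**3-16v**2-36v+144 = ((2/3)v-28/9)(6v**2+4v-112) + ((460/9)v-1840/9)
  6v**2+4v-112 = ((27/230)v+63/115)((460/9)v-1840/9) + (0)
Last nonzero remainder: (460/9)v-1840/9. Dividing through by 460/9 gives the monic gcd v-4.

v-4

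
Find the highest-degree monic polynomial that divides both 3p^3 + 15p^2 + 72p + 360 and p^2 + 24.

By polynomial division,
  3p^3 + 15p^2 + 72p + 360 = (3p + 15)(p^2 + 24) + (0)
The last nonzero remainder p^2 + 24 is already monic.

p^2 + 24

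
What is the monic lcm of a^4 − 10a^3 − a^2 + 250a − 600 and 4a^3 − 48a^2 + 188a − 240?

Apply the Euclidean algorithm:
  a^4 − 10a^3 − a^2 + 250a − 600 = ((1/4)a + 1/2)(4a^3 − 48a^2 + 188a − 240) + (−24a^2 + 216a − 480)
  4a^3 − 48a^2 + 188a − 240 = (−(1/6)a + 1/2)(−24a^2 + 216a − 480) + (0)
Last nonzero remainder: −24a^2 + 216a − 480. Dividing through by −24 gives the monic gcd a^2 − 9a + 20.
Then lcm(f, g) = f·g / gcd(f, g); expanding and making the result monic gives the answer.

a^5 − 13a^4 + 29a^3 + 253a^2 − 1350a + 1800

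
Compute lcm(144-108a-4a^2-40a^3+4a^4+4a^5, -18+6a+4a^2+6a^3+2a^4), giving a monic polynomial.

108-45a-30a^2-31a^3-7a^4+4a^5+a^6

Apply the Euclidean algorithm:
  4a^5+4a^4-40a^3-4a^2-108a+144 = (2a-4)(2a^4+6a^3+4a^2+6a-18) + (-24a^3-48a+72)
  2a^4+6a^3+4a^2+6a-18 = (-(1/12)a-1/4)(-24a^3-48a+72) + (0)
Last nonzero remainder: -24a^3-48a+72. Dividing through by -24 gives the monic gcd a^3+2a-3.
Then lcm(f, g) = f·g / gcd(f, g); expanding and making the result monic gives the answer.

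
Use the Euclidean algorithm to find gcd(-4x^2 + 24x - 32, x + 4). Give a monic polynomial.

Repeated division with remainder:
  -4x^2 + 24x - 32 = (-4x + 40)(x + 4) + (-192)
  x + 4 = (-(1/192)x - 1/48)(-192) + (0)
The last nonzero remainder is the constant -192, so the polynomials are coprime and gcd = 1.

1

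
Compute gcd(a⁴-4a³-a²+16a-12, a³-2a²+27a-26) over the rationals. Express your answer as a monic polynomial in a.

By polynomial division,
  a⁴-4a³-a²+16a-12 = (a-2)(a³-2a²+27a-26) + (-32a²+96a-64)
  a³-2a²+27a-26 = (-(1/32)a-1/32)(-32a²+96a-64) + (28a-28)
  -32a²+96a-64 = (-(8/7)a+16/7)(28a-28) + (0)
Last nonzero remainder: 28a-28. Dividing through by 28 gives the monic gcd a-1.

a-1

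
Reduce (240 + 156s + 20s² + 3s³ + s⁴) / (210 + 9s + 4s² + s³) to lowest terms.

Repeated division with remainder:
  s⁴ + 3s³ + 20s² + 156s + 240 = (s − 1)(s³ + 4s² + 9s + 210) + (15s² − 45s + 450)
  s³ + 4s² + 9s + 210 = ((1/15)s + 7/15)(15s² − 45s + 450) + (0)
Last nonzero remainder: 15s² − 45s + 450. Dividing through by 15 gives the monic gcd s² − 3s + 30.
Cancel s² − 3s + 30 from numerator and denominator to get the reduced form.

(8 + 6s + s²)/(7 + s)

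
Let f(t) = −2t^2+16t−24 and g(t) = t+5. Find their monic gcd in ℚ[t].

Repeated division with remainder:
  −2t^2+16t−24 = (−2t+26)(t+5) + (−154)
  t+5 = (−(1/154)t−5/154)(−154) + (0)
The last nonzero remainder is the constant −154, so the polynomials are coprime and gcd = 1.

1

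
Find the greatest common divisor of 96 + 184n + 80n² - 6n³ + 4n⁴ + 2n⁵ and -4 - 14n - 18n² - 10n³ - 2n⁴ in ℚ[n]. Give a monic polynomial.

By polynomial division,
  2n⁵ + 4n⁴ - 6n³ + 80n² + 184n + 96 = (-n + 3)(-2n⁴ - 10n³ - 18n² - 14n - 4) + (6n³ + 120n² + 222n + 108)
  -2n⁴ - 10n³ - 18n² - 14n - 4 = (-(1/3)n + 5)(6n³ + 120n² + 222n + 108) + (-544n² - 1088n - 544)
  6n³ + 120n² + 222n + 108 = (-(3/272)n - 27/136)(-544n² - 1088n - 544) + (0)
Last nonzero remainder: -544n² - 1088n - 544. Dividing through by -544 gives the monic gcd n² + 2n + 1.

1 + 2n + n²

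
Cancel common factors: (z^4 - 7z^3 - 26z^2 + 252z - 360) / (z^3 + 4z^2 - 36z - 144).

Apply the Euclidean algorithm:
  z^4 - 7z^3 - 26z^2 + 252z - 360 = (z - 11)(z^3 + 4z^2 - 36z - 144) + (54z^2 - 1944)
  z^3 + 4z^2 - 36z - 144 = ((1/54)z + 2/27)(54z^2 - 1944) + (0)
Last nonzero remainder: 54z^2 - 1944. Dividing through by 54 gives the monic gcd z^2 - 36.
Cancel z^2 - 36 from numerator and denominator to get the reduced form.

(z^2 - 7z + 10)/(z + 4)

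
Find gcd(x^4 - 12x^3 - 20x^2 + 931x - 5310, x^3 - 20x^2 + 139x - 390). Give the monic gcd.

Apply the Euclidean algorithm:
  x^4 - 12x^3 - 20x^2 + 931x - 5310 = (x + 8)(x^3 - 20x^2 + 139x - 390) + (x^2 + 209x - 2190)
  x^3 - 20x^2 + 139x - 390 = (x - 229)(x^2 + 209x - 2190) + (50190x - 501900)
  x^2 + 209x - 2190 = ((1/50190)x + 73/16730)(50190x - 501900) + (0)
Last nonzero remainder: 50190x - 501900. Dividing through by 50190 gives the monic gcd x - 10.

x - 10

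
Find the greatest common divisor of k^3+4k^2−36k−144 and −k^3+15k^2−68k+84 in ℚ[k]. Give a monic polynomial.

k−6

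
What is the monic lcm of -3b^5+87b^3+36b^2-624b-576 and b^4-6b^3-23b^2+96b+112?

b^6-7b^5-29b^4+191b^3+292b^2-1264b-1344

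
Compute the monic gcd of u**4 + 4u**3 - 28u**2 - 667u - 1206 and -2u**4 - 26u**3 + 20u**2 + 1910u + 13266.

u**3 + 2u**2 - 32u - 603

By polynomial division,
  u**4 + 4u**3 - 28u**2 - 667u - 1206 = (-1/2)(-2u**4 - 26u**3 + 20u**2 + 1910u + 13266) + (-9u**3 - 18u**2 + 288u + 5427)
  -2u**4 - 26u**3 + 20u**2 + 1910u + 13266 = ((2/9)u + 22/9)(-9u**3 - 18u**2 + 288u + 5427) + (0)
Last nonzero remainder: -9u**3 - 18u**2 + 288u + 5427. Dividing through by -9 gives the monic gcd u**3 + 2u**2 - 32u - 603.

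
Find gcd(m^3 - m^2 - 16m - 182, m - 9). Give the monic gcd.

Repeated division with remainder:
  m^3 - m^2 - 16m - 182 = (m^2 + 8m + 56)(m - 9) + (322)
  m - 9 = ((1/322)m - 9/322)(322) + (0)
The last nonzero remainder is the constant 322, so the polynomials are coprime and gcd = 1.

1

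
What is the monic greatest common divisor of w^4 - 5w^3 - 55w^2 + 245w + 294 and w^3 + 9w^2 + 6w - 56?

w + 7

By polynomial division,
  w^4 - 5w^3 - 55w^2 + 245w + 294 = (w - 14)(w^3 + 9w^2 + 6w - 56) + (65w^2 + 385w - 490)
  w^3 + 9w^2 + 6w - 56 = ((1/65)w + 8/169)(65w^2 + 385w - 490) + (-(792/169)w - 5544/169)
  65w^2 + 385w - 490 = (-(10985/792)w + 5915/396)(-(792/169)w - 5544/169) + (0)
Last nonzero remainder: -(792/169)w - 5544/169. Dividing through by -792/169 gives the monic gcd w + 7.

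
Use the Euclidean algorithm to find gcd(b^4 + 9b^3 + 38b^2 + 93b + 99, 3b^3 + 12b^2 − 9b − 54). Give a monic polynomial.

b^2 + 6b + 9

Repeated division with remainder:
  b^4 + 9b^3 + 38b^2 + 93b + 99 = ((1/3)b + 5/3)(3b^3 + 12b^2 − 9b − 54) + (21b^2 + 126b + 189)
  3b^3 + 12b^2 − 9b − 54 = ((1/7)b − 2/7)(21b^2 + 126b + 189) + (0)
Last nonzero remainder: 21b^2 + 126b + 189. Dividing through by 21 gives the monic gcd b^2 + 6b + 9.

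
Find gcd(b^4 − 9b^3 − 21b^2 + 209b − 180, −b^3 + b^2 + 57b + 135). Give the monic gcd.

b^2 − 4b − 45

By polynomial division,
  b^4 − 9b^3 − 21b^2 + 209b − 180 = (−b + 8)(−b^3 + b^2 + 57b + 135) + (28b^2 − 112b − 1260)
  −b^3 + b^2 + 57b + 135 = (−(1/28)b − 3/28)(28b^2 − 112b − 1260) + (0)
Last nonzero remainder: 28b^2 − 112b − 1260. Dividing through by 28 gives the monic gcd b^2 − 4b − 45.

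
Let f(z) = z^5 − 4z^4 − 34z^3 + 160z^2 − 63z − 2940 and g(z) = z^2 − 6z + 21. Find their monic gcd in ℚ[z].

z^2 − 6z + 21

Apply the Euclidean algorithm:
  z^5 − 4z^4 − 34z^3 + 160z^2 − 63z − 2940 = (z^3 + 2z^2 − 43z − 140)(z^2 − 6z + 21) + (0)
The last nonzero remainder z^2 − 6z + 21 is already monic.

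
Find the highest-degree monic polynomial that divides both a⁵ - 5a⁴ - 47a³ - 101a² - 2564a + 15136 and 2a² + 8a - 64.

Euclidean algorithm in ℚ[a]:
  a⁵ - 5a⁴ - 47a³ - 101a² - 2564a + 15136 = ((1/2)a³ - (9/2)a² + (21/2)a - 473/2)(2a² + 8a - 64) + (0)
Last nonzero remainder: 2a² + 8a - 64. Dividing through by 2 gives the monic gcd a² + 4a - 32.

a² + 4a - 32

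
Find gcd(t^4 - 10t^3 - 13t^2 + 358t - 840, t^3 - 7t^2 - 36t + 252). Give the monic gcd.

Euclidean algorithm in ℚ[t]:
  t^4 - 10t^3 - 13t^2 + 358t - 840 = (t - 3)(t^3 - 7t^2 - 36t + 252) + (2t^2 - 2t - 84)
  t^3 - 7t^2 - 36t + 252 = ((1/2)t - 3)(2t^2 - 2t - 84) + (0)
Last nonzero remainder: 2t^2 - 2t - 84. Dividing through by 2 gives the monic gcd t^2 - t - 42.

t^2 - t - 42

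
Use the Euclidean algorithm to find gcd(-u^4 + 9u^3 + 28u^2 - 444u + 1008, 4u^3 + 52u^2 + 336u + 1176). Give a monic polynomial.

u + 7

Euclidean algorithm in ℚ[u]:
  -u^4 + 9u^3 + 28u^2 - 444u + 1008 = (-(1/4)u + 11/2)(4u^3 + 52u^2 + 336u + 1176) + (-174u^2 - 1998u - 5460)
  4u^3 + 52u^2 + 336u + 1176 = (-(2/87)u - 88/2523)(-174u^2 - 1998u - 5460) + ((118408/841)u + 828856/841)
  -174u^2 - 1998u - 5460 = (-(73167/59204)u - 163995/29602)((118408/841)u + 828856/841) + (0)
Last nonzero remainder: (118408/841)u + 828856/841. Dividing through by 118408/841 gives the monic gcd u + 7.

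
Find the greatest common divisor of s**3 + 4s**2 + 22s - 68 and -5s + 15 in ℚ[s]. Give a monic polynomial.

Repeated division with remainder:
  s**3 + 4s**2 + 22s - 68 = (-(1/5)s**2 - (7/5)s - 43/5)(-5s + 15) + (61)
  -5s + 15 = (-(5/61)s + 15/61)(61) + (0)
The last nonzero remainder is the constant 61, so the polynomials are coprime and gcd = 1.

1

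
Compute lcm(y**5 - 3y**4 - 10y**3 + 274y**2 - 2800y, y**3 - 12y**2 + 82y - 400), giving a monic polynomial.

y**6 - 11y**5 + 14y**4 + 354y**3 - 4992y**2 + 22400y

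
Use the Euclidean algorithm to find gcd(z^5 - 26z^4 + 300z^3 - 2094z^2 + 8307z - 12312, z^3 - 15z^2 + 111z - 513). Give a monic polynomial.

z^3 - 15z^2 + 111z - 513

Repeated division with remainder:
  z^5 - 26z^4 + 300z^3 - 2094z^2 + 8307z - 12312 = (z^2 - 11z + 24)(z^3 - 15z^2 + 111z - 513) + (0)
The last nonzero remainder z^3 - 15z^2 + 111z - 513 is already monic.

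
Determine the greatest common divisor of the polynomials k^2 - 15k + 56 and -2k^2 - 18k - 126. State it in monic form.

Apply the Euclidean algorithm:
  k^2 - 15k + 56 = (-1/2)(-2k^2 - 18k - 126) + (-24k - 7)
  -2k^2 - 18k - 126 = ((1/12)k + 209/288)(-24k - 7) + (-34825/288)
  -24k - 7 = ((6912/34825)k + 288/4975)(-34825/288) + (0)
The last nonzero remainder is the constant -34825/288, so the polynomials are coprime and gcd = 1.

1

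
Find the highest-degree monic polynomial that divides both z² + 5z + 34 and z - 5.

1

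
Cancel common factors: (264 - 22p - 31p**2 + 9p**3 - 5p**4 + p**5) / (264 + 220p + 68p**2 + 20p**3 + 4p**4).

Apply the Euclidean algorithm:
  p**5 - 5p**4 + 9p**3 - 31p**2 - 22p + 264 = ((1/4)p - 5/2)(4p**4 + 20p**3 + 68p**2 + 220p + 264) + (42p**3 + 84p**2 + 462p + 924)
  4p**4 + 20p**3 + 68p**2 + 220p + 264 = ((2/21)p + 2/7)(42p**3 + 84p**2 + 462p + 924) + (0)
Last nonzero remainder: 42p**3 + 84p**2 + 462p + 924. Dividing through by 42 gives the monic gcd p**3 + 2p**2 + 11p + 22.
Cancel p**3 + 2p**2 + 11p + 22 from numerator and denominator to get the reduced form.

(12 - 7p + p**2)/(12 + 4p)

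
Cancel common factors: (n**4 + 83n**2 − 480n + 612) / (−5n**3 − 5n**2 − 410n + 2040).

(−n**2 + 5n − 6)/(5n − 20)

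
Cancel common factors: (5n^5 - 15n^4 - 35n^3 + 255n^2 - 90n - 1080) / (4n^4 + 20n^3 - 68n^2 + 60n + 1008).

Euclidean algorithm in ℚ[n]:
  5n^5 - 15n^4 - 35n^3 + 255n^2 - 90n - 1080 = ((5/4)n - 10)(4n^4 + 20n^3 - 68n^2 + 60n + 1008) + (250n^3 - 500n^2 - 750n + 9000)
  4n^4 + 20n^3 - 68n^2 + 60n + 1008 = ((2/125)n + 14/125)(250n^3 - 500n^2 - 750n + 9000) + (0)
Last nonzero remainder: 250n^3 - 500n^2 - 750n + 9000. Dividing through by 250 gives the monic gcd n^3 - 2n^2 - 3n + 36.
Cancel n^3 - 2n^2 - 3n + 36 from numerator and denominator to get the reduced form.

(5n^2 - 5n - 30)/(4n + 28)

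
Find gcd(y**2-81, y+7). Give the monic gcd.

1

By polynomial division,
  y**2-81 = (y-7)(y+7) + (-32)
  y+7 = (-(1/32)y-7/32)(-32) + (0)
The last nonzero remainder is the constant -32, so the polynomials are coprime and gcd = 1.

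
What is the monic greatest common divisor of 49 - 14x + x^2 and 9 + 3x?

1

By polynomial division,
  x^2 - 14x + 49 = ((1/3)x - 17/3)(3x + 9) + (100)
  3x + 9 = ((3/100)x + 9/100)(100) + (0)
The last nonzero remainder is the constant 100, so the polynomials are coprime and gcd = 1.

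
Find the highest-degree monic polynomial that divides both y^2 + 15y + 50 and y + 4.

1

Apply the Euclidean algorithm:
  y^2 + 15y + 50 = (y + 11)(y + 4) + (6)
  y + 4 = ((1/6)y + 2/3)(6) + (0)
The last nonzero remainder is the constant 6, so the polynomials are coprime and gcd = 1.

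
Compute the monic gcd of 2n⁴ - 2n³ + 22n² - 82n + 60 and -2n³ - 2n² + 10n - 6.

n - 1

By polynomial division,
  2n⁴ - 2n³ + 22n² - 82n + 60 = (-n + 2)(-2n³ - 2n² + 10n - 6) + (36n² - 108n + 72)
  -2n³ - 2n² + 10n - 6 = (-(1/18)n - 2/9)(36n² - 108n + 72) + (-10n + 10)
  36n² - 108n + 72 = (-(18/5)n + 36/5)(-10n + 10) + (0)
Last nonzero remainder: -10n + 10. Dividing through by -10 gives the monic gcd n - 1.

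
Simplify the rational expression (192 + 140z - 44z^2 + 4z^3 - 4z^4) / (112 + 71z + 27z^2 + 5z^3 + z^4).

Repeated division with remainder:
  -4z^4 + 4z^3 - 44z^2 + 140z + 192 = (-4)(z^4 + 5z^3 + 27z^2 + 71z + 112) + (24z^3 + 64z^2 + 424z + 640)
  z^4 + 5z^3 + 27z^2 + 71z + 112 = ((1/24)z + 7/72)(24z^3 + 64z^2 + 424z + 640) + ((28/9)z^2 + (28/9)z + 448/9)
  24z^3 + 64z^2 + 424z + 640 = ((54/7)z + 90/7)((28/9)z^2 + (28/9)z + 448/9) + (0)
Last nonzero remainder: (28/9)z^2 + (28/9)z + 448/9. Dividing through by 28/9 gives the monic gcd z^2 + z + 16.
Cancel z^2 + z + 16 from numerator and denominator to get the reduced form.

(12 + 8z - 4z^2)/(7 + 4z + z^2)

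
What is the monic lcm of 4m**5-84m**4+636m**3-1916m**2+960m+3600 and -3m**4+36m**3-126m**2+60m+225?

m**6-24m**5+222m**4-956m**3+1677m**2+180m-2700

Euclidean algorithm in ℚ[m]:
  4m**5-84m**4+636m**3-1916m**2+960m+3600 = (-(4/3)m+12)(-3m**4+36m**3-126m**2+60m+225) + (36m**3-324m**2+540m+900)
  -3m**4+36m**3-126m**2+60m+225 = (-(1/12)m+1/4)(36m**3-324m**2+540m+900) + (0)
Last nonzero remainder: 36m**3-324m**2+540m+900. Dividing through by 36 gives the monic gcd m**3-9m**2+15m+25.
Then lcm(f, g) = f·g / gcd(f, g); expanding and making the result monic gives the answer.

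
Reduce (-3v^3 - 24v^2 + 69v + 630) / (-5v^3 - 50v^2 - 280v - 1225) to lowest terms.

Euclidean algorithm in ℚ[v]:
  -3v^3 - 24v^2 + 69v + 630 = (3/5)(-5v^3 - 50v^2 - 280v - 1225) + (6v^2 + 237v + 1365)
  -5v^3 - 50v^2 - 280v - 1225 = (-(5/6)v + 295/12)(6v^2 + 237v + 1365) + (-(19875/4)v - 139125/4)
  6v^2 + 237v + 1365 = (-(8/6625)v - 52/1325)(-(19875/4)v - 139125/4) + (0)
Last nonzero remainder: -(19875/4)v - 139125/4. Dividing through by -19875/4 gives the monic gcd v + 7.
Cancel v + 7 from numerator and denominator to get the reduced form.

(3v^2 + 3v - 90)/(5v^2 + 15v + 175)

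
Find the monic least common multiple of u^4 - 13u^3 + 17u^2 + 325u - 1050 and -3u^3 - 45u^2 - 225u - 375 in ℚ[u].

Apply the Euclidean algorithm:
  u^4 - 13u^3 + 17u^2 + 325u - 1050 = (-(1/3)u + 28/3)(-3u^3 - 45u^2 - 225u - 375) + (362u^2 + 2300u + 2450)
  -3u^3 - 45u^2 - 225u - 375 = (-(3/362)u - 4695/65522)(362u^2 + 2300u + 2450) + (-(1306800/32761)u - 6534000/32761)
  362u^2 + 2300u + 2450 = (-(5929741/653400)u - 1605289/130680)(-(1306800/32761)u - 6534000/32761) + (0)
Last nonzero remainder: -(1306800/32761)u - 6534000/32761. Dividing through by -1306800/32761 gives the monic gcd u + 5.
Then lcm(f, g) = f·g / gcd(f, g); expanding and making the result monic gives the answer.

u^6 - 3u^5 - 88u^4 + 170u^3 + 2625u^2 - 2375u - 26250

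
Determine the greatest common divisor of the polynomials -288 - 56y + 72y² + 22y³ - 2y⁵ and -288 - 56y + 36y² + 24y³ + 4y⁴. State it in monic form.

Euclidean algorithm in ℚ[y]:
  -2y⁵ + 22y³ + 72y² - 56y - 288 = (-(1/2)y + 3)(4y⁴ + 24y³ + 36y² - 56y - 288) + (-32y³ - 64y² - 32y + 576)
  4y⁴ + 24y³ + 36y² - 56y - 288 = (-(1/8)y - 1/2)(-32y³ - 64y² - 32y + 576) + (0)
Last nonzero remainder: -32y³ - 64y² - 32y + 576. Dividing through by -32 gives the monic gcd y³ + 2y² + y - 18.

-18 + y + 2y² + y³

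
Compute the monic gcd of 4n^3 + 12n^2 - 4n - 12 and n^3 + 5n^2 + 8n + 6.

n + 3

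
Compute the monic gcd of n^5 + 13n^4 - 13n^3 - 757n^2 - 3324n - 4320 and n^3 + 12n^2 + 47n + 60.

Apply the Euclidean algorithm:
  n^5 + 13n^4 - 13n^3 - 757n^2 - 3324n - 4320 = (n^2 + n - 72)(n^3 + 12n^2 + 47n + 60) + (0)
The last nonzero remainder n^3 + 12n^2 + 47n + 60 is already monic.

n^3 + 12n^2 + 47n + 60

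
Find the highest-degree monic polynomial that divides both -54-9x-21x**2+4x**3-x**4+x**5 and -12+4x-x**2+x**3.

6+x+x**2

By polynomial division,
  x**5-x**4+4x**3-21x**2-9x-54 = (x**2)(x**3-x**2+4x-12) + (-9x**2-9x-54)
  x**3-x**2+4x-12 = (-(1/9)x+2/9)(-9x**2-9x-54) + (0)
Last nonzero remainder: -9x**2-9x-54. Dividing through by -9 gives the monic gcd x**2+x+6.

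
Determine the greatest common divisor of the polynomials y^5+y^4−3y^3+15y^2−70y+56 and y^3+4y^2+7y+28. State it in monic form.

By polynomial division,
  y^5+y^4−3y^3+15y^2−70y+56 = (y^2−3y+2)(y^3+4y^2+7y+28) + (0)
The last nonzero remainder y^3+4y^2+7y+28 is already monic.

y^3+4y^2+7y+28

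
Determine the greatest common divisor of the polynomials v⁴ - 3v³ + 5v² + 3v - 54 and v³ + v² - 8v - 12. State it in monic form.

v² - v - 6

Apply the Euclidean algorithm:
  v⁴ - 3v³ + 5v² + 3v - 54 = (v - 4)(v³ + v² - 8v - 12) + (17v² - 17v - 102)
  v³ + v² - 8v - 12 = ((1/17)v + 2/17)(17v² - 17v - 102) + (0)
Last nonzero remainder: 17v² - 17v - 102. Dividing through by 17 gives the monic gcd v² - v - 6.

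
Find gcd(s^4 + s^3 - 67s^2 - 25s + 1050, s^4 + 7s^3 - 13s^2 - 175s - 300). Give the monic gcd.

s^2 - 25

Repeated division with remainder:
  s^4 + s^3 - 67s^2 - 25s + 1050 = (s^4 + 7s^3 - 13s^2 - 175s - 300) + (-6s^3 - 54s^2 + 150s + 1350)
  s^4 + 7s^3 - 13s^2 - 175s - 300 = (-(1/6)s + 1/3)(-6s^3 - 54s^2 + 150s + 1350) + (30s^2 - 750)
  -6s^3 - 54s^2 + 150s + 1350 = (-(1/5)s - 9/5)(30s^2 - 750) + (0)
Last nonzero remainder: 30s^2 - 750. Dividing through by 30 gives the monic gcd s^2 - 25.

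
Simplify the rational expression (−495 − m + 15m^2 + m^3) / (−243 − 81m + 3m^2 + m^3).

Apply the Euclidean algorithm:
  m^3 + 15m^2 − m − 495 = (m^3 + 3m^2 − 81m − 243) + (12m^2 + 80m − 252)
  m^3 + 3m^2 − 81m − 243 = ((1/12)m − 11/36)(12m^2 + 80m − 252) + (−(320/9)m − 320)
  12m^2 + 80m − 252 = (−(27/80)m + 63/80)(−(320/9)m − 320) + (0)
Last nonzero remainder: −(320/9)m − 320. Dividing through by −320/9 gives the monic gcd m + 9.
Cancel m + 9 from numerator and denominator to get the reduced form.

(−55 + 6m + m^2)/(−27 − 6m + m^2)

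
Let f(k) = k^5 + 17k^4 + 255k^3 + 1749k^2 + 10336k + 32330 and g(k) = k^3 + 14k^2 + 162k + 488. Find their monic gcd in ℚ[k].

Repeated division with remainder:
  k^5 + 17k^4 + 255k^3 + 1749k^2 + 10336k + 32330 = (k^2 + 3k + 51)(k^3 + 14k^2 + 162k + 488) + (61k^2 + 610k + 7442)
  k^3 + 14k^2 + 162k + 488 = ((1/61)k + 4/61)(61k^2 + 610k + 7442) + (0)
Last nonzero remainder: 61k^2 + 610k + 7442. Dividing through by 61 gives the monic gcd k^2 + 10k + 122.

k^2 + 10k + 122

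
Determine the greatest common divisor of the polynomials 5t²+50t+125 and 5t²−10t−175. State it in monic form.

t+5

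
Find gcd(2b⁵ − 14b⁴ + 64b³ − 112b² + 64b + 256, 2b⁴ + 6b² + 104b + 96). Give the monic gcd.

b³ − 3b² + 12b + 16

Euclidean algorithm in ℚ[b]:
  2b⁵ − 14b⁴ + 64b³ − 112b² + 64b + 256 = (b − 7)(2b⁴ + 6b² + 104b + 96) + (58b³ − 174b² + 696b + 928)
  2b⁴ + 6b² + 104b + 96 = ((1/29)b + 3/29)(58b³ − 174b² + 696b + 928) + (0)
Last nonzero remainder: 58b³ − 174b² + 696b + 928. Dividing through by 58 gives the monic gcd b³ − 3b² + 12b + 16.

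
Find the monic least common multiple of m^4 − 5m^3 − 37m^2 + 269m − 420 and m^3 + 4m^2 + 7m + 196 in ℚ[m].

m^6 − 8m^5 + 6m^4 + 240m^3 − 2263m^2 + 8792m − 11760

Repeated division with remainder:
  m^4 − 5m^3 − 37m^2 + 269m − 420 = (m − 9)(m^3 + 4m^2 + 7m + 196) + (−8m^2 + 136m + 1344)
  m^3 + 4m^2 + 7m + 196 = (−(1/8)m − 21/8)(−8m^2 + 136m + 1344) + (532m + 3724)
  −8m^2 + 136m + 1344 = (−(2/133)m + 48/133)(532m + 3724) + (0)
Last nonzero remainder: 532m + 3724. Dividing through by 532 gives the monic gcd m + 7.
Then lcm(f, g) = f·g / gcd(f, g); expanding and making the result monic gives the answer.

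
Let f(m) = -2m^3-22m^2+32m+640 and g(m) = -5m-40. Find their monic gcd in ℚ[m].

m+8

Euclidean algorithm in ℚ[m]:
  -2m^3-22m^2+32m+640 = ((2/5)m^2+(6/5)m-16)(-5m-40) + (0)
Last nonzero remainder: -5m-40. Dividing through by -5 gives the monic gcd m+8.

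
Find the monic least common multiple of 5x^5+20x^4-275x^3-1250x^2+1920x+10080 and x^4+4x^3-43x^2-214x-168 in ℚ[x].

By polynomial division,
  5x^5+20x^4-275x^3-1250x^2+1920x+10080 = (5x)(x^4+4x^3-43x^2-214x-168) + (-60x^3-180x^2+2760x+10080)
  x^4+4x^3-43x^2-214x-168 = (-(1/60)x-1/60)(-60x^3-180x^2+2760x+10080) + (0)
Last nonzero remainder: -60x^3-180x^2+2760x+10080. Dividing through by -60 gives the monic gcd x^3+3x^2-46x-168.
Then lcm(f, g) = f·g / gcd(f, g); expanding and making the result monic gives the answer.

x^6+5x^5-51x^4-305x^3+134x^2+2400x+2016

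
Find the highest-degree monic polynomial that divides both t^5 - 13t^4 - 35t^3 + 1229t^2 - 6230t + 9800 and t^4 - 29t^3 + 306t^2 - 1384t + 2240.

Apply the Euclidean algorithm:
  t^5 - 13t^4 - 35t^3 + 1229t^2 - 6230t + 9800 = (t + 16)(t^4 - 29t^3 + 306t^2 - 1384t + 2240) + (123t^3 - 2283t^2 + 13674t - 26040)
  t^4 - 29t^3 + 306t^2 - 1384t + 2240 = ((1/123)t - 428/5043)(123t^3 - 2283t^2 + 13674t - 26040) + ((1800/1681)t^2 - (19800/1681)t + 50400/1681)
  123t^3 - 2283t^2 + 13674t - 26040 = ((68921/600)t - 52111/60)((1800/1681)t^2 - (19800/1681)t + 50400/1681) + (0)
Last nonzero remainder: (1800/1681)t^2 - (19800/1681)t + 50400/1681. Dividing through by 1800/1681 gives the monic gcd t^2 - 11t + 28.

t^2 - 11t + 28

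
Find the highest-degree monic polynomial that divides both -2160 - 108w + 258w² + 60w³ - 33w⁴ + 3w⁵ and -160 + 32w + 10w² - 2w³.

20 - 9w + w²

Repeated division with remainder:
  3w⁵ - 33w⁴ + 60w³ + 258w² - 108w - 2160 = (-(3/2)w² + 9w - 9)(-2w³ + 10w² + 32w - 160) + (-180w² + 1620w - 3600)
  -2w³ + 10w² + 32w - 160 = ((1/90)w + 2/45)(-180w² + 1620w - 3600) + (0)
Last nonzero remainder: -180w² + 1620w - 3600. Dividing through by -180 gives the monic gcd w² - 9w + 20.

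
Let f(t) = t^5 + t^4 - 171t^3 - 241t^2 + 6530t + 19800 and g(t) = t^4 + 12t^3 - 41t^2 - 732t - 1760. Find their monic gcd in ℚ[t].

t^3 + 20t^2 + 119t + 220

By polynomial division,
  t^5 + t^4 - 171t^3 - 241t^2 + 6530t + 19800 = (t - 11)(t^4 + 12t^3 - 41t^2 - 732t - 1760) + (2t^3 + 40t^2 + 238t + 440)
  t^4 + 12t^3 - 41t^2 - 732t - 1760 = ((1/2)t - 4)(2t^3 + 40t^2 + 238t + 440) + (0)
Last nonzero remainder: 2t^3 + 40t^2 + 238t + 440. Dividing through by 2 gives the monic gcd t^3 + 20t^2 + 119t + 220.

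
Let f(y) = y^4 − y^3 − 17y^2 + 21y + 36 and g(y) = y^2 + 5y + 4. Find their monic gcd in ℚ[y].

y^2 + 5y + 4

Euclidean algorithm in ℚ[y]:
  y^4 − y^3 − 17y^2 + 21y + 36 = (y^2 − 6y + 9)(y^2 + 5y + 4) + (0)
The last nonzero remainder y^2 + 5y + 4 is already monic.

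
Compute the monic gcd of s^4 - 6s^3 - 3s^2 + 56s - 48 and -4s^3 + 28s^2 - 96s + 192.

s - 4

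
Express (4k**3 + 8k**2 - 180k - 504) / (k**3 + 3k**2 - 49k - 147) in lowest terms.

(4k + 24)/(k + 7)

Euclidean algorithm in ℚ[k]:
  4k**3 + 8k**2 - 180k - 504 = (4)(k**3 + 3k**2 - 49k - 147) + (-4k**2 + 16k + 84)
  k**3 + 3k**2 - 49k - 147 = (-(1/4)k - 7/4)(-4k**2 + 16k + 84) + (0)
Last nonzero remainder: -4k**2 + 16k + 84. Dividing through by -4 gives the monic gcd k**2 - 4k - 21.
Cancel k**2 - 4k - 21 from numerator and denominator to get the reduced form.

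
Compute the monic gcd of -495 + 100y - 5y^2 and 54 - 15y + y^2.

Repeated division with remainder:
  -5y^2 + 100y - 495 = (-5)(y^2 - 15y + 54) + (25y - 225)
  y^2 - 15y + 54 = ((1/25)y - 6/25)(25y - 225) + (0)
Last nonzero remainder: 25y - 225. Dividing through by 25 gives the monic gcd y - 9.

-9 + y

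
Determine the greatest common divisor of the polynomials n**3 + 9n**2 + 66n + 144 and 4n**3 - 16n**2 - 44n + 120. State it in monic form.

n + 3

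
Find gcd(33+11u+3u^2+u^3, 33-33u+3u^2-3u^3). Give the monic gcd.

Euclidean algorithm in ℚ[u]:
  u^3+3u^2+11u+33 = (-1/3)(-3u^3+3u^2-33u+33) + (4u^2+44)
  -3u^3+3u^2-33u+33 = (-(3/4)u+3/4)(4u^2+44) + (0)
Last nonzero remainder: 4u^2+44. Dividing through by 4 gives the monic gcd u^2+11.

11+u^2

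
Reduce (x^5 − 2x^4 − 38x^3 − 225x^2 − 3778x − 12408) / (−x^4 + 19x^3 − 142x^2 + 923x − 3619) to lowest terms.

(−x^2 − 10x − 24)/(x − 7)

Apply the Euclidean algorithm:
  x^5 − 2x^4 − 38x^3 − 225x^2 − 3778x − 12408 = (−x − 17)(−x^4 + 19x^3 − 142x^2 + 923x − 3619) + (143x^3 − 1716x^2 + 8294x − 73931)
  −x^4 + 19x^3 − 142x^2 + 923x − 3619 = (−(1/143)x + 7/143)(143x^3 − 1716x^2 + 8294x − 73931) + (0)
Last nonzero remainder: 143x^3 − 1716x^2 + 8294x − 73931. Dividing through by 143 gives the monic gcd x^3 − 12x^2 + 58x − 517.
Cancel x^3 − 12x^2 + 58x − 517 from numerator and denominator to get the reduced form.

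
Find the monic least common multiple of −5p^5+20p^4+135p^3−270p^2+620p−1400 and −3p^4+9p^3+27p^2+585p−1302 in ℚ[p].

p^7+2p^6−20p^5−232p^4−637p^3+1210p^2−2164p+8680

Euclidean algorithm in ℚ[p]:
  −5p^5+20p^4+135p^3−270p^2+620p−1400 = ((5/3)p−5/3)(−3p^4+9p^3+27p^2+585p−1302) + (105p^3−1200p^2+3765p−3570)
  −3p^4+9p^3+27p^2+585p−1302 = (−(1/35)p−59/245)(105p^3−1200p^2+3765p−3570) + (−(7566/49)p^2+(68094/49)p−15132/7)
  105p^3−1200p^2+3765p−3570 = (−(1715/2522)p+4165/2522)(−(7566/49)p^2+(68094/49)p−15132/7) + (0)
Last nonzero remainder: −(7566/49)p^2+(68094/49)p−15132/7. Dividing through by −7566/49 gives the monic gcd p^2−9p+14.
Then lcm(f, g) = f·g / gcd(f, g); expanding and making the result monic gives the answer.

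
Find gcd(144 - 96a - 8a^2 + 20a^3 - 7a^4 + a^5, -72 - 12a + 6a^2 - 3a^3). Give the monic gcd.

Apply the Euclidean algorithm:
  a^5 - 7a^4 + 20a^3 - 8a^2 - 96a + 144 = (-(1/3)a^2 + (5/3)a - 2)(-3a^3 + 6a^2 - 12a - 72) + (0)
Last nonzero remainder: -3a^3 + 6a^2 - 12a - 72. Dividing through by -3 gives the monic gcd a^3 - 2a^2 + 4a + 24.

24 + 4a - 2a^2 + a^3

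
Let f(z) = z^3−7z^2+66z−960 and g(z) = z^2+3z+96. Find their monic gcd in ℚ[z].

Apply the Euclidean algorithm:
  z^3−7z^2+66z−960 = (z−10)(z^2+3z+96) + (0)
The last nonzero remainder z^2+3z+96 is already monic.

z^2+3z+96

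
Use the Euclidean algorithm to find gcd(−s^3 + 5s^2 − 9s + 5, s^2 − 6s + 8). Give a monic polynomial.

1

Repeated division with remainder:
  −s^3 + 5s^2 − 9s + 5 = (−s − 1)(s^2 − 6s + 8) + (−7s + 13)
  s^2 − 6s + 8 = (−(1/7)s + 29/49)(−7s + 13) + (15/49)
  −7s + 13 = (−(343/15)s + 637/15)(15/49) + (0)
The last nonzero remainder is the constant 15/49, so the polynomials are coprime and gcd = 1.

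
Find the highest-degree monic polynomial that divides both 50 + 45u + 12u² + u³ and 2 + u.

2 + u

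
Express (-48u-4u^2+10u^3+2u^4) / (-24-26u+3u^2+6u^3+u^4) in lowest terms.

Apply the Euclidean algorithm:
  2u^4+10u^3-4u^2-48u = (2)(u^4+6u^3+3u^2-26u-24) + (-2u^3-10u^2+4u+48)
  u^4+6u^3+3u^2-26u-24 = (-(1/2)u-1/2)(-2u^3-10u^2+4u+48) + (0)
Last nonzero remainder: -2u^3-10u^2+4u+48. Dividing through by -2 gives the monic gcd u^3+5u^2-2u-24.
Cancel u^3+5u^2-2u-24 from numerator and denominator to get the reduced form.

(2u)/(1+u)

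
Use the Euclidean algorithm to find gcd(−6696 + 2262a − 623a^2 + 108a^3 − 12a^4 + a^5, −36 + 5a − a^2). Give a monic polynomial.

36 − 5a + a^2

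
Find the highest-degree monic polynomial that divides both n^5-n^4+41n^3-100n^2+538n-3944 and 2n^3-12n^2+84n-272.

n^3-6n^2+42n-136

By polynomial division,
  n^5-n^4+41n^3-100n^2+538n-3944 = ((1/2)n^2+(5/2)n+29/2)(2n^3-12n^2+84n-272) + (0)
Last nonzero remainder: 2n^3-12n^2+84n-272. Dividing through by 2 gives the monic gcd n^3-6n^2+42n-136.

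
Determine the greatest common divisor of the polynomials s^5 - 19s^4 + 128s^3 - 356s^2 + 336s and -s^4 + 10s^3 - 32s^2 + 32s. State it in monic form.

s^3 - 6s^2 + 8s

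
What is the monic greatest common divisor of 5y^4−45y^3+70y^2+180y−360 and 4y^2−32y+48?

Repeated division with remainder:
  5y^4−45y^3+70y^2+180y−360 = ((5/4)y^2−(5/4)y−15/2)(4y^2−32y+48) + (0)
Last nonzero remainder: 4y^2−32y+48. Dividing through by 4 gives the monic gcd y^2−8y+12.

y^2−8y+12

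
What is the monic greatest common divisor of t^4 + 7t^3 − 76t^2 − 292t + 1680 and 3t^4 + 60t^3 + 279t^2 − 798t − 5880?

t^3 + 13t^2 + 2t − 280

Apply the Euclidean algorithm:
  t^4 + 7t^3 − 76t^2 − 292t + 1680 = (1/3)(3t^4 + 60t^3 + 279t^2 − 798t − 5880) + (−13t^3 − 169t^2 − 26t + 3640)
  3t^4 + 60t^3 + 279t^2 − 798t − 5880 = (−(3/13)t − 21/13)(−13t^3 − 169t^2 − 26t + 3640) + (0)
Last nonzero remainder: −13t^3 − 169t^2 − 26t + 3640. Dividing through by −13 gives the monic gcd t^3 + 13t^2 + 2t − 280.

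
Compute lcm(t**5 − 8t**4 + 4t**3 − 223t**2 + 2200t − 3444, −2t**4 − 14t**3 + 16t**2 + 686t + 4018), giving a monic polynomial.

t**6 − t**5 − 52t**4 − 195t**3 + 639t**2 + 11956t − 24108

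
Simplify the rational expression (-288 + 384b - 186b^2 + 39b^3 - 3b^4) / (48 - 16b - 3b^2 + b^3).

Apply the Euclidean algorithm:
  -3b^4 + 39b^3 - 186b^2 + 384b - 288 = (-3b + 30)(b^3 - 3b^2 - 16b + 48) + (-144b^2 + 1008b - 1728)
  b^3 - 3b^2 - 16b + 48 = (-(1/144)b - 1/36)(-144b^2 + 1008b - 1728) + (0)
Last nonzero remainder: -144b^2 + 1008b - 1728. Dividing through by -144 gives the monic gcd b^2 - 7b + 12.
Cancel b^2 - 7b + 12 from numerator and denominator to get the reduced form.

(-24 + 18b - 3b^2)/(4 + b)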